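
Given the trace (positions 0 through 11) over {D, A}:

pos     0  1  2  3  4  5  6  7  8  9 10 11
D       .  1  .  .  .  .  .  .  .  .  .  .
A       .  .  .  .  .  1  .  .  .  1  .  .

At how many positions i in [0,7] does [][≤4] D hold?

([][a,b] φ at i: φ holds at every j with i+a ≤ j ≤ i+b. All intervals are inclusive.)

0

Evaluate at each i in [0,7]:
  i=0: ✗ (fails at j=0)
  i=1: ✗ (fails at j=2)
  i=2: ✗ (fails at j=2)
  i=3: ✗ (fails at j=3)
  i=4: ✗ (fails at j=4)
  i=5: ✗ (fails at j=5)
  i=6: ✗ (fails at j=6)
  i=7: ✗ (fails at j=7)
Positions where it holds: {} → 0.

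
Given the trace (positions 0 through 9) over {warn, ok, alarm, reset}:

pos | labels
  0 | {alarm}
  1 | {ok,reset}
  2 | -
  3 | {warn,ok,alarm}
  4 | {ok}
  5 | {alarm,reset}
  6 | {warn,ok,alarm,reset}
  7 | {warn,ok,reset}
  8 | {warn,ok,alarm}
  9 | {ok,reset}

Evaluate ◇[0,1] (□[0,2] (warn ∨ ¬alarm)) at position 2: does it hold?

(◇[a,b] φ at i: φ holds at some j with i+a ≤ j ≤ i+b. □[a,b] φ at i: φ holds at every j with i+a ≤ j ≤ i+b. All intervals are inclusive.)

Check □[0,2] (warn ∨ ¬alarm) at each j in [2,3]:
  j=2: holds on [2,4]
  j=3: fails at 5
Found at j=2 → formula holds.

True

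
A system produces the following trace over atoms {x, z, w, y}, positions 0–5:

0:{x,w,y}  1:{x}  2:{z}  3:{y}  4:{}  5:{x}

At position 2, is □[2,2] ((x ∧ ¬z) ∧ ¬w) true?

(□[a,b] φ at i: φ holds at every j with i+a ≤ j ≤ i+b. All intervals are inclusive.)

Check ((x ∧ ¬z) ∧ ¬w) at every j in [4,4]:
  j=4: false
Fails at j=4 → formula fails.

False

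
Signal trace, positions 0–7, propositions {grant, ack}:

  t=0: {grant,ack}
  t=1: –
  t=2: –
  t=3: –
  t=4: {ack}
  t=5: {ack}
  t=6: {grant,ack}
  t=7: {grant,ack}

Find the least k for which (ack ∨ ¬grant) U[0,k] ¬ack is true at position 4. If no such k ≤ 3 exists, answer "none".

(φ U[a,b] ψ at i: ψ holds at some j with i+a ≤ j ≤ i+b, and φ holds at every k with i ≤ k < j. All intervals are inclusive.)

Need earliest j ≥ 4 with ¬ack, and (ack ∨ ¬grant) at every k in [4,j-1].
  j=4: rhs fails.
  j=5: rhs fails.
  j=6: rhs fails.
  j=7: rhs fails.
No witness within the range → none.

none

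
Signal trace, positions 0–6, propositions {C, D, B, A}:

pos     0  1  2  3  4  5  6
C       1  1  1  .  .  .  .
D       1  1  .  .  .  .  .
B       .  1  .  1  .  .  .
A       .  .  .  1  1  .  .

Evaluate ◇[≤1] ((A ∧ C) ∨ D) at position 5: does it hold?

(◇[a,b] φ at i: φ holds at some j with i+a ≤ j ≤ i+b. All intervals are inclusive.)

No

Check ((A ∧ C) ∨ D) at each j in [5,6]:
  j=5: false
  j=6: false
No position in the window satisfies it → formula fails.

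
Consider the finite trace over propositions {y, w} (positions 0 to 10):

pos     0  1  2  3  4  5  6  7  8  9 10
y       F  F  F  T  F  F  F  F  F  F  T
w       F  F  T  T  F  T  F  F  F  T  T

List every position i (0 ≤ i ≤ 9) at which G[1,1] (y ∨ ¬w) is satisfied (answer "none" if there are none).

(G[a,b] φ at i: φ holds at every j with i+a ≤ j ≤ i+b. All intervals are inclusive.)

0, 2, 3, 5, 6, 7, 9

Evaluate at each i in [0,9]:
  i=0: ✓ (all of [1,1])
  i=1: ✗ (fails at j=2)
  i=2: ✓ (all of [3,3])
  i=3: ✓ (all of [4,4])
  i=4: ✗ (fails at j=5)
  i=5: ✓ (all of [6,6])
  i=6: ✓ (all of [7,7])
  i=7: ✓ (all of [8,8])
  i=8: ✗ (fails at j=9)
  i=9: ✓ (all of [10,10])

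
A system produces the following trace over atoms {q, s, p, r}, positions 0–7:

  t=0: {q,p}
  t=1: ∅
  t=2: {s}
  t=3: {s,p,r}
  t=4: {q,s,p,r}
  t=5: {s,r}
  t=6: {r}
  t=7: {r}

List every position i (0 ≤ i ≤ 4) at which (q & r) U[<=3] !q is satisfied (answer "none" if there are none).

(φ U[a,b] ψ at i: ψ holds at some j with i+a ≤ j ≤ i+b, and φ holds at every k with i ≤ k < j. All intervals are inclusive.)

Evaluate at each i in [0,4]:
  i=0: ✗ (lhs fails at k=0 before rhs at j=1)
  i=1: ✓ (rhs at j=1)
  i=2: ✓ (rhs at j=2)
  i=3: ✓ (rhs at j=3)
  i=4: ✓ (rhs at j=5; lhs holds on [4,4])

1, 2, 3, 4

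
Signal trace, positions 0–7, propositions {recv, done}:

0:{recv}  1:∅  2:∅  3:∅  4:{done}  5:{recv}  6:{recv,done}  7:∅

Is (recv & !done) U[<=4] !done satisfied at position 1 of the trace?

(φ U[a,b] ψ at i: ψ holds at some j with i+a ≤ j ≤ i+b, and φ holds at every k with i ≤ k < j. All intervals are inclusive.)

Need some j in [1,5] with !done, and (recv & !done) at every k in [1,j-1].
  j=1: !done holds; no prefix to check → satisfied.

Yes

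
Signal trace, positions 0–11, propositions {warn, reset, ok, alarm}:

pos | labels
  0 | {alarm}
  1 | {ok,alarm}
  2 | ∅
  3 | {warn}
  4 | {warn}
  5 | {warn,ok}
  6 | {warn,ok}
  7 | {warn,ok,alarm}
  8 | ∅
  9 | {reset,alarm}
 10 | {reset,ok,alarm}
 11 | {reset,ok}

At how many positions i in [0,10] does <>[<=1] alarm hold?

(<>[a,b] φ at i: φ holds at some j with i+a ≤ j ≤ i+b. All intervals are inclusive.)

7

Evaluate at each i in [0,10]:
  i=0: ✓ (witness j=0)
  i=1: ✓ (witness j=1)
  i=2: ✗ (none in [2,3])
  i=3: ✗ (none in [3,4])
  i=4: ✗ (none in [4,5])
  i=5: ✗ (none in [5,6])
  i=6: ✓ (witness j=7)
  i=7: ✓ (witness j=7)
  i=8: ✓ (witness j=9)
  i=9: ✓ (witness j=9)
  i=10: ✓ (witness j=10)
Positions where it holds: {0, 1, 6, 7, 8, 9, 10} → 7.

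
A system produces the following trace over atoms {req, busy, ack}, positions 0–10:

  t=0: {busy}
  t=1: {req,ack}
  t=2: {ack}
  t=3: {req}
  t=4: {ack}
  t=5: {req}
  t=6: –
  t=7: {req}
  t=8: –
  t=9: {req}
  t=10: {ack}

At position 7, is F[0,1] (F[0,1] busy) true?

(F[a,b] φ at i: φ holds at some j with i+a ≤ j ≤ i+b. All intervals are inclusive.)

No

Check F[0,1] busy at each j in [7,8]:
  j=7: fails (none in [7,8])
  j=8: fails (none in [8,9])
No position in the window satisfies it → formula fails.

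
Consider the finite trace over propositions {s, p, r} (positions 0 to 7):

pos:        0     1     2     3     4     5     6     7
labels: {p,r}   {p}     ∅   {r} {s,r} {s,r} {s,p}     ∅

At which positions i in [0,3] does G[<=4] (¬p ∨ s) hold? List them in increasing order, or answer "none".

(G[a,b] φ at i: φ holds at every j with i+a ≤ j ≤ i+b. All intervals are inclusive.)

Evaluate at each i in [0,3]:
  i=0: ✗ (fails at j=0)
  i=1: ✗ (fails at j=1)
  i=2: ✓ (all of [2,6])
  i=3: ✓ (all of [3,7])

2, 3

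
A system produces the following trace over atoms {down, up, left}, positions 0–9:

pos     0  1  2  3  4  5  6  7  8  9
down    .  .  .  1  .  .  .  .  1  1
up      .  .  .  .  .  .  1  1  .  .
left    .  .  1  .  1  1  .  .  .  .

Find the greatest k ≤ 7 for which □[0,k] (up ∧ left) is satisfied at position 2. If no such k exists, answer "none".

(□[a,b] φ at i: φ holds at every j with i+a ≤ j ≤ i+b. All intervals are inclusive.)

(up ∧ left) must hold from j=2 onward; find where it first fails.
  j=2: fails → no k works.

none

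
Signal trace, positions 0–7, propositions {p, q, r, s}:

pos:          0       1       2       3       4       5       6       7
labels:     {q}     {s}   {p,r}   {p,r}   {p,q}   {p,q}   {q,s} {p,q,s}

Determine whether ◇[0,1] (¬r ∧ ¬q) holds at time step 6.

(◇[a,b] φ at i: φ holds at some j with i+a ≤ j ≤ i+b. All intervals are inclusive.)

Does not hold

Check (¬r ∧ ¬q) at each j in [6,7]:
  j=6: false
  j=7: false
No position in the window satisfies it → formula fails.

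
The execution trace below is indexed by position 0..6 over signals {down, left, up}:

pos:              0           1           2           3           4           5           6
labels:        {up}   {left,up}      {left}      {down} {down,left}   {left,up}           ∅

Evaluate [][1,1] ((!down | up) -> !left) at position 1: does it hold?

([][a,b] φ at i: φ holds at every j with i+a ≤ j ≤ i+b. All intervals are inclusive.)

No

Check ((!down | up) -> !left) at every j in [2,2]:
  j=2: antecedent true; consequent false → ✗
Fails at j=2 → formula fails.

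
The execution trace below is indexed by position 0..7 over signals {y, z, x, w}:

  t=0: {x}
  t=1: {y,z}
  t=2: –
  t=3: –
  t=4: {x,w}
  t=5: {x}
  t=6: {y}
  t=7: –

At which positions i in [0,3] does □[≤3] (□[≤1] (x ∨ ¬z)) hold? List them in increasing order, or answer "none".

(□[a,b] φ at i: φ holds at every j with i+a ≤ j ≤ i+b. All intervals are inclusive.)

2, 3

Evaluate at each i in [0,3]:
  i=0: ✗ (fails at j=0)
  i=1: ✗ (fails at j=1)
  i=2: ✓ (all of [2,5])
  i=3: ✓ (all of [3,6])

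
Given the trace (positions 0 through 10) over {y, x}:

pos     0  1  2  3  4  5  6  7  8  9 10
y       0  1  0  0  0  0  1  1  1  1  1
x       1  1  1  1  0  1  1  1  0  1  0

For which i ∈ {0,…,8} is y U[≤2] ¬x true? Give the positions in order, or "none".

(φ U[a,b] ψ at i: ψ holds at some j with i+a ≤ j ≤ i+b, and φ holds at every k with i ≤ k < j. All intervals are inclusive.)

4, 6, 7, 8

Evaluate at each i in [0,8]:
  i=0: ✗ (no rhs in [0,2])
  i=1: ✗ (no rhs in [1,3])
  i=2: ✗ (lhs fails at k=2 before rhs at j=4)
  i=3: ✗ (lhs fails at k=3 before rhs at j=4)
  i=4: ✓ (rhs at j=4)
  i=5: ✗ (no rhs in [5,7])
  i=6: ✓ (rhs at j=8; lhs holds on [6,7])
  i=7: ✓ (rhs at j=8; lhs holds on [7,7])
  i=8: ✓ (rhs at j=8)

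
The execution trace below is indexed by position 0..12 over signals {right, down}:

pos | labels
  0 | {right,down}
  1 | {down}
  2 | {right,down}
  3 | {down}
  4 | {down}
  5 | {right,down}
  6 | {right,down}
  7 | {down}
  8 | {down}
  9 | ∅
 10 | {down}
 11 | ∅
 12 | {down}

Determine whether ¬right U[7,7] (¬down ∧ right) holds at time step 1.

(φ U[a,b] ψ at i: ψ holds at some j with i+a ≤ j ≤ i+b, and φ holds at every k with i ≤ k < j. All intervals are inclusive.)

Need some j in [8,8] with (¬down ∧ right), and ¬right at every k in [1,j-1].
  j=8: (¬down ∧ right) false.
No j in the window works → until fails.

False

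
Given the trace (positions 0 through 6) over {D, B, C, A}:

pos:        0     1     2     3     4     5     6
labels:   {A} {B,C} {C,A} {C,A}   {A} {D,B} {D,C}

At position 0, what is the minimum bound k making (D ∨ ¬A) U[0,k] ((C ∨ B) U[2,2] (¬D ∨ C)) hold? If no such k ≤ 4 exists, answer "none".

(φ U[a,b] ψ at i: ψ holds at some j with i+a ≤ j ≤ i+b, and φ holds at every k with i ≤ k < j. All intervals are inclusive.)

Need earliest j ≥ 0 with ((C ∨ B) U[2,2] (¬D ∨ C)), and (D ∨ ¬A) at every k in [0,j-1].
  j=0: rhs fails.
  j=1: rhs holds but lhs fails at k=0.
  j=2: rhs holds but lhs fails at k=0.
  j=3: rhs fails.
  j=4: rhs fails.
No witness within the range → none.

none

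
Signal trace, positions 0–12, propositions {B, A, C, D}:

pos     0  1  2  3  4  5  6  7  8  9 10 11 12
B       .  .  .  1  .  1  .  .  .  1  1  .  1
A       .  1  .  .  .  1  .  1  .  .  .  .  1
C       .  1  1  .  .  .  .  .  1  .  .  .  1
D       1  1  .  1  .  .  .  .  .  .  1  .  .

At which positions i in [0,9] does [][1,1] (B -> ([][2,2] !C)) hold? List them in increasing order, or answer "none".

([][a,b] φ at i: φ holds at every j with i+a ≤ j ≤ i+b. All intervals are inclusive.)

Evaluate at each i in [0,9]:
  i=0: ✓ (all of [1,1])
  i=1: ✓ (all of [2,2])
  i=2: ✓ (all of [3,3])
  i=3: ✓ (all of [4,4])
  i=4: ✓ (all of [5,5])
  i=5: ✓ (all of [6,6])
  i=6: ✓ (all of [7,7])
  i=7: ✓ (all of [8,8])
  i=8: ✓ (all of [9,9])
  i=9: ✗ (fails at j=10)

0, 1, 2, 3, 4, 5, 6, 7, 8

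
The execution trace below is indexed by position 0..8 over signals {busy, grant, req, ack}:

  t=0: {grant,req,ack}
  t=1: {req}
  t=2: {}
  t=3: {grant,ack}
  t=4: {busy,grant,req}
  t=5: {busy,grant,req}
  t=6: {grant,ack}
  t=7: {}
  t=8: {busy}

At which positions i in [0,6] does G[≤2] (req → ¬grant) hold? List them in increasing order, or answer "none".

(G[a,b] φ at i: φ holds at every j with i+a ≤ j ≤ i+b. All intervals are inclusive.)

1, 6

Evaluate at each i in [0,6]:
  i=0: ✗ (fails at j=0)
  i=1: ✓ (all of [1,3])
  i=2: ✗ (fails at j=4)
  i=3: ✗ (fails at j=4)
  i=4: ✗ (fails at j=4)
  i=5: ✗ (fails at j=5)
  i=6: ✓ (all of [6,8])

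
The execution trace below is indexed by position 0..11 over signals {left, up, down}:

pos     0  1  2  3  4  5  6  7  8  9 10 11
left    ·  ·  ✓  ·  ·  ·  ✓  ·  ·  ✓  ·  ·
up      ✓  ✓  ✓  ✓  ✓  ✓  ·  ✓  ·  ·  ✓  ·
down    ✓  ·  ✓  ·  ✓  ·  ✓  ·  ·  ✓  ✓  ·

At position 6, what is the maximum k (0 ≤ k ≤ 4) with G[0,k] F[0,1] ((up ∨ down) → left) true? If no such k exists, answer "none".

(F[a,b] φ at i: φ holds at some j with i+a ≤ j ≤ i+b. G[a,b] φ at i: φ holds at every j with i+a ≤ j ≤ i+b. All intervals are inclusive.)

4

F[0,1] ((up ∨ down) → left) must hold from j=6 onward; find where it first fails.
  j=6: holds
  j=7: holds
  j=8: holds
  j=9: holds
  j=10: holds
Holds through j=10; largest k = 4.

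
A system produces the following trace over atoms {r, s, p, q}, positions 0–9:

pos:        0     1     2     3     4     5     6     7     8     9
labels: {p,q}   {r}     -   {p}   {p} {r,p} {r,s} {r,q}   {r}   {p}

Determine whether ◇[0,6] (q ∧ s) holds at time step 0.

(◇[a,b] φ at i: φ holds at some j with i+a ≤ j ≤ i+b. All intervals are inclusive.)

False

Check (q ∧ s) at each j in [0,6]:
  j=0: false
  j=1: false
  j=2: false
  j=3: false
  j=4: false
  j=5: false
  j=6: false
No position in the window satisfies it → formula fails.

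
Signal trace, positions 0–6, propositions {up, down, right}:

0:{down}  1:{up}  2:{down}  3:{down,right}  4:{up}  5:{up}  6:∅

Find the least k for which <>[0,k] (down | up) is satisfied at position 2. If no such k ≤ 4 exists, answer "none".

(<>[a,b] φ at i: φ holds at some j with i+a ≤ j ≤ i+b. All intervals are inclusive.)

Scan j = 2,3,… for (down | up):
  j=2: holds
First hit at j=2, so smallest k = 2-2 = 0.

0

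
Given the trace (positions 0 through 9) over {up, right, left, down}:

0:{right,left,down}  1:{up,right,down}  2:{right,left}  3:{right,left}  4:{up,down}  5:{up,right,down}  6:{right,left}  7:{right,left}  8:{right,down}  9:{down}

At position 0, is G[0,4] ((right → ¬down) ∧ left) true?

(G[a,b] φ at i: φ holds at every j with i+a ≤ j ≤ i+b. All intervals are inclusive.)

False

Check ((right → ¬down) ∧ left) at every j in [0,4]:
  j=0: false
  j=1: false
  j=2: true
  j=3: true
  j=4: false
Fails at j=0 → formula fails.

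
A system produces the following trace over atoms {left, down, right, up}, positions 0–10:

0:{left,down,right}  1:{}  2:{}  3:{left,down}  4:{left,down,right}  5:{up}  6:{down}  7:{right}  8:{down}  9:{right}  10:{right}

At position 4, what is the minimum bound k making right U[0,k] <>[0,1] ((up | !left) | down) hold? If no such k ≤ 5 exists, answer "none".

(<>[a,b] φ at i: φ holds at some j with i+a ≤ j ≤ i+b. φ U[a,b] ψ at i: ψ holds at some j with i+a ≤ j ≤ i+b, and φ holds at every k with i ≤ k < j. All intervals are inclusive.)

0

Need earliest j ≥ 4 with <>[0,1] ((up | !left) | down), and right at every k in [4,j-1].
  j=4: rhs holds (empty prefix). k = 0.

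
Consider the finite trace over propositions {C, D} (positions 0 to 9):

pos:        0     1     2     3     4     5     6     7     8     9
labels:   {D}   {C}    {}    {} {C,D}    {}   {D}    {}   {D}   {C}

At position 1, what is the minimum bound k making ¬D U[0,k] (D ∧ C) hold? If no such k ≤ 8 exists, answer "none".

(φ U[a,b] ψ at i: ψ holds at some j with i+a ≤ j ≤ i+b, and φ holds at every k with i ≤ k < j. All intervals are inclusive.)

3

Need earliest j ≥ 1 with (D ∧ C), and ¬D at every k in [1,j-1].
  j=1: rhs fails.
  j=2: rhs fails.
  j=3: rhs fails.
  j=4: rhs holds; lhs holds on [1,3]. k = 3.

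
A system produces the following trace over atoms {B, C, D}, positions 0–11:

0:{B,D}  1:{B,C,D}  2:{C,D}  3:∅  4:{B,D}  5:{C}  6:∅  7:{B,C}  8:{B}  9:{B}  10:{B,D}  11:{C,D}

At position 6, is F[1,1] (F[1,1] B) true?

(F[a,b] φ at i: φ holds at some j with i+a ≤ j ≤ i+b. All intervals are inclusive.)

Yes

Check F[1,1] B at each j in [7,7]:
  j=7: holds (witness at 8)
Found at j=7 → formula holds.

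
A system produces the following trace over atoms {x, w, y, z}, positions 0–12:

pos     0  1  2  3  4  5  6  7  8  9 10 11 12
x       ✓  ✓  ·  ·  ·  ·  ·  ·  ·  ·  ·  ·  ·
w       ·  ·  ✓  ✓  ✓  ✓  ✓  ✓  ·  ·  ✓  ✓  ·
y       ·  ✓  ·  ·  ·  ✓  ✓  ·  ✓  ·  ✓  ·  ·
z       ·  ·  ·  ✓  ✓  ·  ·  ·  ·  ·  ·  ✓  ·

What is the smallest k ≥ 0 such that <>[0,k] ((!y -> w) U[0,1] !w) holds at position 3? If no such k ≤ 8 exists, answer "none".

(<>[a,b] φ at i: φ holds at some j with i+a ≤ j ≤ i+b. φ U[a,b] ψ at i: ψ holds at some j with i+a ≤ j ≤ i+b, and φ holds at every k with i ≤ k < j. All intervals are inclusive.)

4

Scan j = 3,4,… for ((!y -> w) U[0,1] !w):
  j=3: fails
  j=4: fails
  j=5: fails
  j=6: fails
  j=7: holds
First hit at j=7, so smallest k = 7-3 = 4.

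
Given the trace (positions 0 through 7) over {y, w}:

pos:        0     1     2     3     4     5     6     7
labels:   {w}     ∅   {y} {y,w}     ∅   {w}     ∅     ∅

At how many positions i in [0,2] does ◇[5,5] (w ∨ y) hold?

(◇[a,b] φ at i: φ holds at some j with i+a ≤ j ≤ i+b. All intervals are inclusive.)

1

Evaluate at each i in [0,2]:
  i=0: ✓ (witness j=5)
  i=1: ✗ (none in [6,6])
  i=2: ✗ (none in [7,7])
Positions where it holds: {0} → 1.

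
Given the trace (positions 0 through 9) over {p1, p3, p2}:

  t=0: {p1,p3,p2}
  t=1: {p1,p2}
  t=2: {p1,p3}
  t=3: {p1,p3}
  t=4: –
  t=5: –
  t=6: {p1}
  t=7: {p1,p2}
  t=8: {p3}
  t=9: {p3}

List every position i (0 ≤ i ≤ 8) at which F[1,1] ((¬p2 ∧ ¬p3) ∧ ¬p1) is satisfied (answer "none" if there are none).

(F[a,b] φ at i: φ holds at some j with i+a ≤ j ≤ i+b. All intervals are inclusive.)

Evaluate at each i in [0,8]:
  i=0: ✗ (none in [1,1])
  i=1: ✗ (none in [2,2])
  i=2: ✗ (none in [3,3])
  i=3: ✓ (witness j=4)
  i=4: ✓ (witness j=5)
  i=5: ✗ (none in [6,6])
  i=6: ✗ (none in [7,7])
  i=7: ✗ (none in [8,8])
  i=8: ✗ (none in [9,9])

3, 4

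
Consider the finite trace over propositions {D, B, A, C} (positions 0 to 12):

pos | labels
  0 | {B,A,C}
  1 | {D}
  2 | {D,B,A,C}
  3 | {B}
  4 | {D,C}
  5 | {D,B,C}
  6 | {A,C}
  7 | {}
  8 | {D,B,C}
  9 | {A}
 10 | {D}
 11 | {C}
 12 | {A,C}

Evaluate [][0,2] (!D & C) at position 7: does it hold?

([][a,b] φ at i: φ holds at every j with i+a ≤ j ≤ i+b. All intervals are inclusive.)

Check (!D & C) at every j in [7,9]:
  j=7: false
  j=8: false
  j=9: false
Fails at j=7 → formula fails.

Does not hold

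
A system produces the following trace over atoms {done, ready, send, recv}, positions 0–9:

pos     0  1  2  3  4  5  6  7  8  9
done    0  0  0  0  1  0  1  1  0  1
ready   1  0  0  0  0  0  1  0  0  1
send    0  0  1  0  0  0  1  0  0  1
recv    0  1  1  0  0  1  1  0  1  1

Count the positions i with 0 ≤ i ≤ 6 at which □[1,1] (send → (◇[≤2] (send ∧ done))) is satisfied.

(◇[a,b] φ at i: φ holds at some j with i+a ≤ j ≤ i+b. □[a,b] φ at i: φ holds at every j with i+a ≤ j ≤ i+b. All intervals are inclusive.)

6

Evaluate at each i in [0,6]:
  i=0: ✓ (all of [1,1])
  i=1: ✗ (fails at j=2)
  i=2: ✓ (all of [3,3])
  i=3: ✓ (all of [4,4])
  i=4: ✓ (all of [5,5])
  i=5: ✓ (all of [6,6])
  i=6: ✓ (all of [7,7])
Positions where it holds: {0, 2, 3, 4, 5, 6} → 6.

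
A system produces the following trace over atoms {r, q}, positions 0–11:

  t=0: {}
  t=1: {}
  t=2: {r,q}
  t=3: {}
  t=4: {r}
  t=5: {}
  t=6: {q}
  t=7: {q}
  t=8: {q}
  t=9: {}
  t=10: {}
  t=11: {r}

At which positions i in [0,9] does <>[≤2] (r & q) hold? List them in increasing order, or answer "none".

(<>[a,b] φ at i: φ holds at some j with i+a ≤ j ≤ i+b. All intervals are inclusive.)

0, 1, 2

Evaluate at each i in [0,9]:
  i=0: ✓ (witness j=2)
  i=1: ✓ (witness j=2)
  i=2: ✓ (witness j=2)
  i=3: ✗ (none in [3,5])
  i=4: ✗ (none in [4,6])
  i=5: ✗ (none in [5,7])
  i=6: ✗ (none in [6,8])
  i=7: ✗ (none in [7,9])
  i=8: ✗ (none in [8,10])
  i=9: ✗ (none in [9,11])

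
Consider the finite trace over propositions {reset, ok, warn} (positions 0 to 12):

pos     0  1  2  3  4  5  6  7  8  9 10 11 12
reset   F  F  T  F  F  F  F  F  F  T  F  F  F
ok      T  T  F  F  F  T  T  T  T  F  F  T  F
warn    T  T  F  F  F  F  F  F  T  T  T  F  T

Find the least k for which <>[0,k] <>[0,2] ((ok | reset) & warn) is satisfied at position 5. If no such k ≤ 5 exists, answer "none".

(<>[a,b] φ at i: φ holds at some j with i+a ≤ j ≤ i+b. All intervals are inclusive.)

Scan j = 5,6,… for <>[0,2] ((ok | reset) & warn):
  j=5: fails
  j=6: holds
First hit at j=6, so smallest k = 6-5 = 1.

1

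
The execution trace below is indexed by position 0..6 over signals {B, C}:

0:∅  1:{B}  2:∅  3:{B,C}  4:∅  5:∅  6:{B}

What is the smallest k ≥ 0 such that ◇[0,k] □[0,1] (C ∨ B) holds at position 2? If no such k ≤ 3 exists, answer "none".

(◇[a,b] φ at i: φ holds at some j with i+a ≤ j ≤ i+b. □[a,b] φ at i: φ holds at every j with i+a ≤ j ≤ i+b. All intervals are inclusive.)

none

Scan j = 2,3,… for □[0,1] (C ∨ B):
  j=2: fails
  j=3: fails
  j=4: fails
  j=5: fails
No j in [2,5] satisfies it → none.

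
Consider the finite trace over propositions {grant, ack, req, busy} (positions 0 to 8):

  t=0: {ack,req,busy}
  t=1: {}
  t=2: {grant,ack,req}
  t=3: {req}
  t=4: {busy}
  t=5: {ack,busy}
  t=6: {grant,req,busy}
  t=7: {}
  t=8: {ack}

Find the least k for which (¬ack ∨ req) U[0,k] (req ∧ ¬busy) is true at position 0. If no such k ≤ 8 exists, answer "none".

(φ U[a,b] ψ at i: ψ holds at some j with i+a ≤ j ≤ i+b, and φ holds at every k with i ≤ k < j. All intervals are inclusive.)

2

Need earliest j ≥ 0 with (req ∧ ¬busy), and (¬ack ∨ req) at every k in [0,j-1].
  j=0: rhs fails.
  j=1: rhs fails.
  j=2: rhs holds; lhs holds on [0,1]. k = 2.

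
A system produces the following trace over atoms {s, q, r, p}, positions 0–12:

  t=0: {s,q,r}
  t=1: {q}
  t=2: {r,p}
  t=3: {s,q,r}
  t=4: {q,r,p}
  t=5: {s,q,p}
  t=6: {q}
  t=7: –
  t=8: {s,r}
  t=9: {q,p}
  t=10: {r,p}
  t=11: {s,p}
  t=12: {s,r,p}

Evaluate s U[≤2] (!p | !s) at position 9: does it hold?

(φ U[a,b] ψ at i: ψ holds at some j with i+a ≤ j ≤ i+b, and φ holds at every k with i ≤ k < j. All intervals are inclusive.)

Need some j in [9,11] with (!p | !s), and s at every k in [9,j-1].
  j=9: (!p | !s) holds; no prefix to check → satisfied.

Holds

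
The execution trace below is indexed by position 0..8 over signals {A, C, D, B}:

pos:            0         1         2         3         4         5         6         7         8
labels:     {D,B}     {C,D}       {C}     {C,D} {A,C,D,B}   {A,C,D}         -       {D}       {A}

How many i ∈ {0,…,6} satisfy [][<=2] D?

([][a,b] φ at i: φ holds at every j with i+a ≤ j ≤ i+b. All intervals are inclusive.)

1

Evaluate at each i in [0,6]:
  i=0: ✗ (fails at j=2)
  i=1: ✗ (fails at j=2)
  i=2: ✗ (fails at j=2)
  i=3: ✓ (all of [3,5])
  i=4: ✗ (fails at j=6)
  i=5: ✗ (fails at j=6)
  i=6: ✗ (fails at j=6)
Positions where it holds: {3} → 1.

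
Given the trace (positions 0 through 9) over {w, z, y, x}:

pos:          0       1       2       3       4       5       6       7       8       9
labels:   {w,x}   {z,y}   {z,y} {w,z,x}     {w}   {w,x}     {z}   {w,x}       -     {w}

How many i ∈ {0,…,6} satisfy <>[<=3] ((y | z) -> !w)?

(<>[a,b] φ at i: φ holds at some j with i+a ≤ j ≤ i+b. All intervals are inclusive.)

7

Evaluate at each i in [0,6]:
  i=0: ✓ (witness j=0)
  i=1: ✓ (witness j=1)
  i=2: ✓ (witness j=2)
  i=3: ✓ (witness j=4)
  i=4: ✓ (witness j=4)
  i=5: ✓ (witness j=5)
  i=6: ✓ (witness j=6)
Positions where it holds: {0, 1, 2, 3, 4, 5, 6} → 7.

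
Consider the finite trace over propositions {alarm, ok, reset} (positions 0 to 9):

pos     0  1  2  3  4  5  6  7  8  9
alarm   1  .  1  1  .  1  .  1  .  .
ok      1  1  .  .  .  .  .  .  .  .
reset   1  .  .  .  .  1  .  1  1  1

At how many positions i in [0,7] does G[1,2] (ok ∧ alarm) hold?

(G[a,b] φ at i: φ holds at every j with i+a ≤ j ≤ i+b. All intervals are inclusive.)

Evaluate at each i in [0,7]:
  i=0: ✗ (fails at j=1)
  i=1: ✗ (fails at j=2)
  i=2: ✗ (fails at j=3)
  i=3: ✗ (fails at j=4)
  i=4: ✗ (fails at j=5)
  i=5: ✗ (fails at j=6)
  i=6: ✗ (fails at j=7)
  i=7: ✗ (fails at j=8)
Positions where it holds: {} → 0.

0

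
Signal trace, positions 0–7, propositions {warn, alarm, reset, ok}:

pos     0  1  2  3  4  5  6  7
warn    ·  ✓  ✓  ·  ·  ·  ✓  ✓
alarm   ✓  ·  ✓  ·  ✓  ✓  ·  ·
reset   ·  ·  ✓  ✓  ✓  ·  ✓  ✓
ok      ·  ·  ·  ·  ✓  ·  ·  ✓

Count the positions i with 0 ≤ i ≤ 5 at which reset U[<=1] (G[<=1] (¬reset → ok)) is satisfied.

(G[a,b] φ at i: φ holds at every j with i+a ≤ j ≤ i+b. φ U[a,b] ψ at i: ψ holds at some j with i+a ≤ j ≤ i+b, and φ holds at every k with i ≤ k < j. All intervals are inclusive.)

2

Evaluate at each i in [0,5]:
  i=0: ✗ (no rhs in [0,1])
  i=1: ✗ (lhs fails at k=1 before rhs at j=2)
  i=2: ✓ (rhs at j=2)
  i=3: ✓ (rhs at j=3)
  i=4: ✗ (no rhs in [4,5])
  i=5: ✗ (lhs fails at k=5 before rhs at j=6)
Positions where it holds: {2, 3} → 2.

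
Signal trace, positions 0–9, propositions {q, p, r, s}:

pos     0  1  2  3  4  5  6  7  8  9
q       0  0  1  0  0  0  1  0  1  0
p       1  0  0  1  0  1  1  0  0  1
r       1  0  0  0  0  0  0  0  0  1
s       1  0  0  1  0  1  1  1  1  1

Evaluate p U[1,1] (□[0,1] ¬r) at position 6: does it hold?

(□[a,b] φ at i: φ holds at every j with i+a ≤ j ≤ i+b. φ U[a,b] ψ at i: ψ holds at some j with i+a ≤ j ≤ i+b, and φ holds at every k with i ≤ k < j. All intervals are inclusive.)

True

Need some j in [7,7] with □[0,1] ¬r, and p at every k in [6,j-1].
  j=7: □[0,1] ¬r holds; p holds at every k in [6,6] → satisfied.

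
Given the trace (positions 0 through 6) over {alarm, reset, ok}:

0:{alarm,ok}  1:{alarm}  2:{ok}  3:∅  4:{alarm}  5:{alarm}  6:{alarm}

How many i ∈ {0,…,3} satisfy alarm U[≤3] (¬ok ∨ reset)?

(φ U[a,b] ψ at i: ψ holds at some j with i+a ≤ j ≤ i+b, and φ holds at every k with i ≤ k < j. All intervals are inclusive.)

Evaluate at each i in [0,3]:
  i=0: ✓ (rhs at j=1; lhs holds on [0,0])
  i=1: ✓ (rhs at j=1)
  i=2: ✗ (lhs fails at k=2 before rhs at j=3)
  i=3: ✓ (rhs at j=3)
Positions where it holds: {0, 1, 3} → 3.

3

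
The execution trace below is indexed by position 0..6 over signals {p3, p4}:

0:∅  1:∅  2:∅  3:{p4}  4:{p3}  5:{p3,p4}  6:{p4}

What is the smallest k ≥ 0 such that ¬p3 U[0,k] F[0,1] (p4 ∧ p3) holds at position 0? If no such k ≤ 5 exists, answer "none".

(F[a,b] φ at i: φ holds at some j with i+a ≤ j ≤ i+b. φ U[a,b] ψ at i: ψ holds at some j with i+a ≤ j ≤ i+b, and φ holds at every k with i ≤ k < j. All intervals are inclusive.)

4

Need earliest j ≥ 0 with F[0,1] (p4 ∧ p3), and ¬p3 at every k in [0,j-1].
  j=0: rhs fails.
  j=1: rhs fails.
  j=2: rhs fails.
  j=3: rhs fails.
  j=4: rhs holds; lhs holds on [0,3]. k = 4.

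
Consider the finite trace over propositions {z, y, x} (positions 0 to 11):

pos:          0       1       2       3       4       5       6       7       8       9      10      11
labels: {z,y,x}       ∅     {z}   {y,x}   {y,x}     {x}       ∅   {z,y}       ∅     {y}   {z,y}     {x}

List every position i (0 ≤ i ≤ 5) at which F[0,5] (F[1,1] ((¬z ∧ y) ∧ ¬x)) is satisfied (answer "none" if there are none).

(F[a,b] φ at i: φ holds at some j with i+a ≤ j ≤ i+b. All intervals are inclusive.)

Evaluate at each i in [0,5]:
  i=0: ✗ (none in [0,5])
  i=1: ✗ (none in [1,6])
  i=2: ✗ (none in [2,7])
  i=3: ✓ (witness j=8)
  i=4: ✓ (witness j=8)
  i=5: ✓ (witness j=8)

3, 4, 5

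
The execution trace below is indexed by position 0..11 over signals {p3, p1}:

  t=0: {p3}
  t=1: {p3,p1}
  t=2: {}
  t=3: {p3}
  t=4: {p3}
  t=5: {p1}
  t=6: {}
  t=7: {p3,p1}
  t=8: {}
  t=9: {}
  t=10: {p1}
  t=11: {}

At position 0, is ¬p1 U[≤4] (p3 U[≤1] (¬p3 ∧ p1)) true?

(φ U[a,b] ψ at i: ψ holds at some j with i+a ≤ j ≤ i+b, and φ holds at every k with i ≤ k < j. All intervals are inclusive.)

Need some j in [0,4] with (p3 U[≤1] (¬p3 ∧ p1)), and ¬p1 at every k in [0,j-1].
  j=0: (p3 U[≤1] (¬p3 ∧ p1)) — fails.
  j=1: (p3 U[≤1] (¬p3 ∧ p1)) — fails.
  j=2: (p3 U[≤1] (¬p3 ∧ p1)) — fails.
  j=3: (p3 U[≤1] (¬p3 ∧ p1)) — fails.
  j=4: (p3 U[≤1] (¬p3 ∧ p1)) holds, but ¬p1 fails at k=1 → not this j.
No j in the window works → until fails.

No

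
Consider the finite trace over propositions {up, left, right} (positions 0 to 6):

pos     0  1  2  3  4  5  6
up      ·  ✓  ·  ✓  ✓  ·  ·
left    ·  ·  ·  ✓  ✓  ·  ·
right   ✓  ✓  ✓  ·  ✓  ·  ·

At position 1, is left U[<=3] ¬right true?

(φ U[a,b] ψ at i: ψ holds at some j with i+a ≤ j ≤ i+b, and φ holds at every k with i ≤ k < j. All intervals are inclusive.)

No

Need some j in [1,4] with ¬right, and left at every k in [1,j-1].
  j=1: ¬right false.
  j=2: ¬right false.
  j=3: ¬right holds, but left fails at k=1 → not this j.
  j=4: ¬right false.
No j in the window works → until fails.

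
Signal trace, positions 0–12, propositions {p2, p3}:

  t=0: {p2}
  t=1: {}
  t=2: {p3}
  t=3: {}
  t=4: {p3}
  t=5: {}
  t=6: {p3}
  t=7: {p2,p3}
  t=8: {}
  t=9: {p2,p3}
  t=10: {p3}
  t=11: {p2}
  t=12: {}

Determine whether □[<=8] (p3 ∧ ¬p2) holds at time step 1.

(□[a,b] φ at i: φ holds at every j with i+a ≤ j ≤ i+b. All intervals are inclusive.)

Check (p3 ∧ ¬p2) at every j in [1,9]:
  j=1: false
  j=2: true
  j=3: false
  j=4: true
  j=5: false
  j=6: true
  j=7: false
  j=8: false
  j=9: false
Fails at j=1 → formula fails.

Does not hold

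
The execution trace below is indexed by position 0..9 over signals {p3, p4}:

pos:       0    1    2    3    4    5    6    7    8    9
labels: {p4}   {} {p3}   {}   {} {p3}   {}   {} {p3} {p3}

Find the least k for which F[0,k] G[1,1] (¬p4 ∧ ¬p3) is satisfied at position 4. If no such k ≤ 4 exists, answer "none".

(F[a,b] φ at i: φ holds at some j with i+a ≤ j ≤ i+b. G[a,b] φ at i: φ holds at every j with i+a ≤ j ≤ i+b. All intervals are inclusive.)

Scan j = 4,5,… for G[1,1] (¬p4 ∧ ¬p3):
  j=4: fails
  j=5: holds
First hit at j=5, so smallest k = 5-4 = 1.

1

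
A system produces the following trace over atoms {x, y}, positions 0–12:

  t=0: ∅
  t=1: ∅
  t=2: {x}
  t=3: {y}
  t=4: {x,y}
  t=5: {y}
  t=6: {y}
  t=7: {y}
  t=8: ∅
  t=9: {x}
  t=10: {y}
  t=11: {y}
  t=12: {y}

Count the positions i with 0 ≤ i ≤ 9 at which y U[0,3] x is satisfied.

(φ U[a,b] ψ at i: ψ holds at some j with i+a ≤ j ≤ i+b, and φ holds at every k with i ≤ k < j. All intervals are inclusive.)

Evaluate at each i in [0,9]:
  i=0: ✗ (lhs fails at k=0 before rhs at j=2)
  i=1: ✗ (lhs fails at k=1 before rhs at j=2)
  i=2: ✓ (rhs at j=2)
  i=3: ✓ (rhs at j=4; lhs holds on [3,3])
  i=4: ✓ (rhs at j=4)
  i=5: ✗ (no rhs in [5,8])
  i=6: ✗ (lhs fails at k=8 before rhs at j=9)
  i=7: ✗ (lhs fails at k=8 before rhs at j=9)
  i=8: ✗ (lhs fails at k=8 before rhs at j=9)
  i=9: ✓ (rhs at j=9)
Positions where it holds: {2, 3, 4, 9} → 4.

4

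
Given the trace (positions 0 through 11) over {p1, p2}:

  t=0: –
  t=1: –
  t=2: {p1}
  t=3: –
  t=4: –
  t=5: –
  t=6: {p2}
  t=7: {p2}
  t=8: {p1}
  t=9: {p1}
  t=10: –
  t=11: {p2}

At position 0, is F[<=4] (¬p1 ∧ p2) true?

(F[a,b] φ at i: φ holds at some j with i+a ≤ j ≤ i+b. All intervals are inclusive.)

False

Check (¬p1 ∧ p2) at each j in [0,4]:
  j=0: false
  j=1: false
  j=2: false
  j=3: false
  j=4: false
No position in the window satisfies it → formula fails.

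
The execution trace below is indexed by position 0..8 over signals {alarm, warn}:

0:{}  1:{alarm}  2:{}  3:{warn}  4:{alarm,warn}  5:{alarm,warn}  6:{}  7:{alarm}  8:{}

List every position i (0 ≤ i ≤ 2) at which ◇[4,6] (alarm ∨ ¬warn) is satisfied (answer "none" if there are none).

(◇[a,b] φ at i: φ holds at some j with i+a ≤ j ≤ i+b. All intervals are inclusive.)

0, 1, 2

Evaluate at each i in [0,2]:
  i=0: ✓ (witness j=4)
  i=1: ✓ (witness j=5)
  i=2: ✓ (witness j=6)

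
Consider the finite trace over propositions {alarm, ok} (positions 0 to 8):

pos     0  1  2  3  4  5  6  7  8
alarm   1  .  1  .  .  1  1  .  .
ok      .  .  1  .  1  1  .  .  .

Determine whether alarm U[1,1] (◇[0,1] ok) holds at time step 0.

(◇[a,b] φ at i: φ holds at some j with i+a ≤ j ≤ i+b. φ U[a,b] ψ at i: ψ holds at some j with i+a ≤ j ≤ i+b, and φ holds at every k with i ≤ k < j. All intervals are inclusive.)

Need some j in [1,1] with ◇[0,1] ok, and alarm at every k in [0,j-1].
  j=1: ◇[0,1] ok holds; alarm holds at every k in [0,0] → satisfied.

Holds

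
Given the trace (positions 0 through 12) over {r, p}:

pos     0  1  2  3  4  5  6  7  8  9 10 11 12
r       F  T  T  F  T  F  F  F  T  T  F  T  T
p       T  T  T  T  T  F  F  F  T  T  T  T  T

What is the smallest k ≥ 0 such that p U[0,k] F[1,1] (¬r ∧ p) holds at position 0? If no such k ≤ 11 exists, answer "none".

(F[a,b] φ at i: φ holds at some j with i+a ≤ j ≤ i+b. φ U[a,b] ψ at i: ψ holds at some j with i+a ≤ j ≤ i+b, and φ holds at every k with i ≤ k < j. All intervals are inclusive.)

Need earliest j ≥ 0 with F[1,1] (¬r ∧ p), and p at every k in [0,j-1].
  j=0: rhs fails.
  j=1: rhs fails.
  j=2: rhs holds; lhs holds on [0,1]. k = 2.

2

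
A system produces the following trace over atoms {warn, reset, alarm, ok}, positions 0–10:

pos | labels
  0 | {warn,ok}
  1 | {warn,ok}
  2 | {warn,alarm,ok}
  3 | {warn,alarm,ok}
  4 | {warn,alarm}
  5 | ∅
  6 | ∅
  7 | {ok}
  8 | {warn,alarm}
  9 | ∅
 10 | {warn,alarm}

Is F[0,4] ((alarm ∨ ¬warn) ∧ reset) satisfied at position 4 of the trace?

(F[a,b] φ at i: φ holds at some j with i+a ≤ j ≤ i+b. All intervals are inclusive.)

Does not hold

Check ((alarm ∨ ¬warn) ∧ reset) at each j in [4,8]:
  j=4: false
  j=5: false
  j=6: false
  j=7: false
  j=8: false
No position in the window satisfies it → formula fails.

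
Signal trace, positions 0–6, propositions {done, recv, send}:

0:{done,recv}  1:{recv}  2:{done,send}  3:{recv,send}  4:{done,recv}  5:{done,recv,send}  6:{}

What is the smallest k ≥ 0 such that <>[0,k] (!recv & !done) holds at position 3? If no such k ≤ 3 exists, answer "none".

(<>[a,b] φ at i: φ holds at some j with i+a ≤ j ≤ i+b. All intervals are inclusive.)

Scan j = 3,4,… for (!recv & !done):
  j=3: fails
  j=4: fails
  j=5: fails
  j=6: holds
First hit at j=6, so smallest k = 6-3 = 3.

3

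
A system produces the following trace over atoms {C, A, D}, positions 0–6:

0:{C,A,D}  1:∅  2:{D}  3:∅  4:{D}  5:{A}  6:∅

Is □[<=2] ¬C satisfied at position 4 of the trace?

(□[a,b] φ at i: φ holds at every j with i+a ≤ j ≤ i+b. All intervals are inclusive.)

Check ¬C at every j in [4,6]:
  j=4: true
  j=5: true
  j=6: true
All positions satisfy it → formula holds.

True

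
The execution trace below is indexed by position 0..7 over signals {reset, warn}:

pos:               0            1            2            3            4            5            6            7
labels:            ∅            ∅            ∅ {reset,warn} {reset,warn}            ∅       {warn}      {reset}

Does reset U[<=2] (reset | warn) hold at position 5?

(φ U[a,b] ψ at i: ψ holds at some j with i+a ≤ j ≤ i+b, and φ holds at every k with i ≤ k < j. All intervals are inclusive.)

No

Need some j in [5,7] with (reset | warn), and reset at every k in [5,j-1].
  j=5: (reset | warn) false.
  j=6: (reset | warn) holds, but reset fails at k=5 → not this j.
  j=7: (reset | warn) holds, but reset fails at k=5 → not this j.
No j in the window works → until fails.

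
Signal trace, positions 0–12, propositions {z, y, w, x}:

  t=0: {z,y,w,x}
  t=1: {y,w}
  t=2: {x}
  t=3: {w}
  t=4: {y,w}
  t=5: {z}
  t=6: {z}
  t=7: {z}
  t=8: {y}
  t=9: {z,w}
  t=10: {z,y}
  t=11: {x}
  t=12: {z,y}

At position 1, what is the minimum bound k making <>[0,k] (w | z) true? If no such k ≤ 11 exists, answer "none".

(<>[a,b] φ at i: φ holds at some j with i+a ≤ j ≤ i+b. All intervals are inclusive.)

Scan j = 1,2,… for (w | z):
  j=1: holds
First hit at j=1, so smallest k = 1-1 = 0.

0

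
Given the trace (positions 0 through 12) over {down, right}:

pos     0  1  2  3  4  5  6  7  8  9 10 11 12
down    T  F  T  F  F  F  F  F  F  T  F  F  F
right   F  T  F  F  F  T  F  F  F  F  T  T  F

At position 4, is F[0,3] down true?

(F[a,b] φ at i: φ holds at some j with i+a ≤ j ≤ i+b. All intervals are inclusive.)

Check down at each j in [4,7]:
  j=4: false
  j=5: false
  j=6: false
  j=7: false
No position in the window satisfies it → formula fails.

False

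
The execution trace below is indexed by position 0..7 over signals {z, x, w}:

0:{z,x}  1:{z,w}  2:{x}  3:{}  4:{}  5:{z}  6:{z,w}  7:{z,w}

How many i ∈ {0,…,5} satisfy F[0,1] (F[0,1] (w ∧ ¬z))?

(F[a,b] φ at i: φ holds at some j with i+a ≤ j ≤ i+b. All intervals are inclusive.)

Evaluate at each i in [0,5]:
  i=0: ✗ (none in [0,1])
  i=1: ✗ (none in [1,2])
  i=2: ✗ (none in [2,3])
  i=3: ✗ (none in [3,4])
  i=4: ✗ (none in [4,5])
  i=5: ✗ (none in [5,6])
Positions where it holds: {} → 0.

0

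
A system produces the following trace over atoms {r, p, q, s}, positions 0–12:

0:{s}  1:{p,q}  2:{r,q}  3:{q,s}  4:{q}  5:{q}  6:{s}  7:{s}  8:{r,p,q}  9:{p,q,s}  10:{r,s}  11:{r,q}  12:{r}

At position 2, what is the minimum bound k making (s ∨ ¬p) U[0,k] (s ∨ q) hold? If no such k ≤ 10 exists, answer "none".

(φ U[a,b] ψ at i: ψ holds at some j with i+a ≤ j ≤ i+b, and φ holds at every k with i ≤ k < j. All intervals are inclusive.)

0

Need earliest j ≥ 2 with (s ∨ q), and (s ∨ ¬p) at every k in [2,j-1].
  j=2: rhs holds (empty prefix). k = 0.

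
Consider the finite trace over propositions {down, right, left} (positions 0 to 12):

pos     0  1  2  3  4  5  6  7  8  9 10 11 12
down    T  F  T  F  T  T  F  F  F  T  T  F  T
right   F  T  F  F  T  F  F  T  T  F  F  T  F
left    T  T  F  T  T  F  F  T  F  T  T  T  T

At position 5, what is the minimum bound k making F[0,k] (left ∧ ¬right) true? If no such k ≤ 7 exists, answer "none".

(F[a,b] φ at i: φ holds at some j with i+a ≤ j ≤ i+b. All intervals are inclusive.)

Scan j = 5,6,… for (left ∧ ¬right):
  j=5: fails
  j=6: fails
  j=7: fails
  j=8: fails
  j=9: holds
First hit at j=9, so smallest k = 9-5 = 4.

4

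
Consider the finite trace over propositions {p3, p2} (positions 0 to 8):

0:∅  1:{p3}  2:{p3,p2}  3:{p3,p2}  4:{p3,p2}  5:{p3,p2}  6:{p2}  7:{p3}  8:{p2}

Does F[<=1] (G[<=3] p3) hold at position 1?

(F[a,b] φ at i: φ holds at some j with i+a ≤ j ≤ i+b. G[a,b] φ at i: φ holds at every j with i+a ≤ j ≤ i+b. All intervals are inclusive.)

Check G[<=3] p3 at each j in [1,2]:
  j=1: holds on [1,4]
  j=2: holds on [2,5]
Found at j=1 → formula holds.

True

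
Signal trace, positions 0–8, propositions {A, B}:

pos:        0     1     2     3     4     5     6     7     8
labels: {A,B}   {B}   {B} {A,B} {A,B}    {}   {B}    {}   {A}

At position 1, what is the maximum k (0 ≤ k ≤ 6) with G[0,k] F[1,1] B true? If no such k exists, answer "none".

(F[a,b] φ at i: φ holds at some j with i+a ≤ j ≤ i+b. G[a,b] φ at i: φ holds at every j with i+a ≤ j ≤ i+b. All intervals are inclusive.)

F[1,1] B must hold from j=1 onward; find where it first fails.
  j=1: holds
  j=2: holds
  j=3: holds
  j=4: fails
Holds on [1,3], so largest k = 2.

2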